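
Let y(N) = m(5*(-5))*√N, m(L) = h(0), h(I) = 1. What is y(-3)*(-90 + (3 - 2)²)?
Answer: -89*I*√3 ≈ -154.15*I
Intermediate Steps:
m(L) = 1
y(N) = √N (y(N) = 1*√N = √N)
y(-3)*(-90 + (3 - 2)²) = √(-3)*(-90 + (3 - 2)²) = (I*√3)*(-90 + 1²) = (I*√3)*(-90 + 1) = (I*√3)*(-89) = -89*I*√3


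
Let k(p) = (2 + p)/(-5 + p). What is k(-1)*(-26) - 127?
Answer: -368/3 ≈ -122.67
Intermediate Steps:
k(p) = (2 + p)/(-5 + p)
k(-1)*(-26) - 127 = ((2 - 1)/(-5 - 1))*(-26) - 127 = (1/(-6))*(-26) - 127 = -⅙*1*(-26) - 127 = -⅙*(-26) - 127 = 13/3 - 127 = -368/3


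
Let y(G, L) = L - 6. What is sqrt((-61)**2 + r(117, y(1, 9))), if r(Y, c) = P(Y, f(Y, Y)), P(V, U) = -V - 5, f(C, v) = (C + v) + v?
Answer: sqrt(3599) ≈ 59.992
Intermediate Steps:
f(C, v) = C + 2*v
y(G, L) = -6 + L
P(V, U) = -5 - V
r(Y, c) = -5 - Y
sqrt((-61)**2 + r(117, y(1, 9))) = sqrt((-61)**2 + (-5 - 1*117)) = sqrt(3721 + (-5 - 117)) = sqrt(3721 - 122) = sqrt(3599)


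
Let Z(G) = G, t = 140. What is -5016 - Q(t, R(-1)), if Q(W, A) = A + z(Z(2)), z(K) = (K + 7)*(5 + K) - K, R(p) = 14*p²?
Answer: -5091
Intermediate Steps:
z(K) = -K + (5 + K)*(7 + K) (z(K) = (7 + K)*(5 + K) - K = (5 + K)*(7 + K) - K = -K + (5 + K)*(7 + K))
Q(W, A) = 61 + A (Q(W, A) = A + (35 + 2² + 11*2) = A + (35 + 4 + 22) = A + 61 = 61 + A)
-5016 - Q(t, R(-1)) = -5016 - (61 + 14*(-1)²) = -5016 - (61 + 14*1) = -5016 - (61 + 14) = -5016 - 1*75 = -5016 - 75 = -5091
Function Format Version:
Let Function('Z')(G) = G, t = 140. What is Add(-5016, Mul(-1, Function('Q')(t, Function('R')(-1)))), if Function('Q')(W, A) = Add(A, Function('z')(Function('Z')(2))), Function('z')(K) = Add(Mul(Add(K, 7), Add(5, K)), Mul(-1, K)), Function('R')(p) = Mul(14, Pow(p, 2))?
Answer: -5091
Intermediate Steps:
Function('z')(K) = Add(Mul(-1, K), Mul(Add(5, K), Add(7, K))) (Function('z')(K) = Add(Mul(Add(7, K), Add(5, K)), Mul(-1, K)) = Add(Mul(Add(5, K), Add(7, K)), Mul(-1, K)) = Add(Mul(-1, K), Mul(Add(5, K), Add(7, K))))
Function('Q')(W, A) = Add(61, A) (Function('Q')(W, A) = Add(A, Add(35, Pow(2, 2), Mul(11, 2))) = Add(A, Add(35, 4, 22)) = Add(A, 61) = Add(61, A))
Add(-5016, Mul(-1, Function('Q')(t, Function('R')(-1)))) = Add(-5016, Mul(-1, Add(61, Mul(14, Pow(-1, 2))))) = Add(-5016, Mul(-1, Add(61, Mul(14, 1)))) = Add(-5016, Mul(-1, Add(61, 14))) = Add(-5016, Mul(-1, 75)) = Add(-5016, -75) = -5091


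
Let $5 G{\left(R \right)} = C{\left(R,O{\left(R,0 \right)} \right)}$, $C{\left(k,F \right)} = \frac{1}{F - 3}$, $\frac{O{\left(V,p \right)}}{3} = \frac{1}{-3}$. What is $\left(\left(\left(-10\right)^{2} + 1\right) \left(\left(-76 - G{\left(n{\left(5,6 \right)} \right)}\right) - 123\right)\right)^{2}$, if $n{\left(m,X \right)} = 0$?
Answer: $\frac{161506730641}{400} \approx 4.0377 \cdot 10^{8}$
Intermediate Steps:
$O{\left(V,p \right)} = -1$ ($O{\left(V,p \right)} = \frac{3}{-3} = 3 \left(- \frac{1}{3}\right) = -1$)
$C{\left(k,F \right)} = \frac{1}{-3 + F}$
$G{\left(R \right)} = - \frac{1}{20}$ ($G{\left(R \right)} = \frac{1}{5 \left(-3 - 1\right)} = \frac{1}{5 \left(-4\right)} = \frac{1}{5} \left(- \frac{1}{4}\right) = - \frac{1}{20}$)
$\left(\left(\left(-10\right)^{2} + 1\right) \left(\left(-76 - G{\left(n{\left(5,6 \right)} \right)}\right) - 123\right)\right)^{2} = \left(\left(\left(-10\right)^{2} + 1\right) \left(\left(-76 - - \frac{1}{20}\right) - 123\right)\right)^{2} = \left(\left(100 + 1\right) \left(\left(-76 + \frac{1}{20}\right) - 123\right)\right)^{2} = \left(101 \left(- \frac{1519}{20} - 123\right)\right)^{2} = \left(101 \left(- \frac{3979}{20}\right)\right)^{2} = \left(- \frac{401879}{20}\right)^{2} = \frac{161506730641}{400}$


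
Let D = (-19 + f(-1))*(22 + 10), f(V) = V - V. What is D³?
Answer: -224755712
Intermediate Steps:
f(V) = 0
D = -608 (D = (-19 + 0)*(22 + 10) = -19*32 = -608)
D³ = (-608)³ = -224755712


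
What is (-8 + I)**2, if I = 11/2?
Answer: 25/4 ≈ 6.2500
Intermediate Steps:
I = 11/2 (I = 11*(1/2) = 11/2 ≈ 5.5000)
(-8 + I)**2 = (-8 + 11/2)**2 = (-5/2)**2 = 25/4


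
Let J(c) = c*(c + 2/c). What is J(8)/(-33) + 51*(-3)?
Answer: -155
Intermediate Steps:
J(8)/(-33) + 51*(-3) = (2 + 8²)/(-33) + 51*(-3) = (2 + 64)*(-1/33) - 153 = 66*(-1/33) - 153 = -2 - 153 = -155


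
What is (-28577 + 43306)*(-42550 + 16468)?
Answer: -384161778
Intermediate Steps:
(-28577 + 43306)*(-42550 + 16468) = 14729*(-26082) = -384161778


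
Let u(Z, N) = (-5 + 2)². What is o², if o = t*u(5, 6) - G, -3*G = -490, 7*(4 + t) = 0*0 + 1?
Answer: 17297281/441 ≈ 39223.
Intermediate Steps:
u(Z, N) = 9 (u(Z, N) = (-3)² = 9)
t = -27/7 (t = -4 + (0*0 + 1)/7 = -4 + (0 + 1)/7 = -4 + (⅐)*1 = -4 + ⅐ = -27/7 ≈ -3.8571)
G = 490/3 (G = -⅓*(-490) = 490/3 ≈ 163.33)
o = -4159/21 (o = -27/7*9 - 1*490/3 = -243/7 - 490/3 = -4159/21 ≈ -198.05)
o² = (-4159/21)² = 17297281/441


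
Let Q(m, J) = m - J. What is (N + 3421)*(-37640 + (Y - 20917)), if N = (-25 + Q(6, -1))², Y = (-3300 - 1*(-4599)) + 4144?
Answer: -198911930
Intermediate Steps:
Y = 5443 (Y = (-3300 + 4599) + 4144 = 1299 + 4144 = 5443)
N = 324 (N = (-25 + (6 - 1*(-1)))² = (-25 + (6 + 1))² = (-25 + 7)² = (-18)² = 324)
(N + 3421)*(-37640 + (Y - 20917)) = (324 + 3421)*(-37640 + (5443 - 20917)) = 3745*(-37640 - 15474) = 3745*(-53114) = -198911930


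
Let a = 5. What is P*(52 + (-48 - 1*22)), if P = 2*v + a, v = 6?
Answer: -306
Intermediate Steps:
P = 17 (P = 2*6 + 5 = 12 + 5 = 17)
P*(52 + (-48 - 1*22)) = 17*(52 + (-48 - 1*22)) = 17*(52 + (-48 - 22)) = 17*(52 - 70) = 17*(-18) = -306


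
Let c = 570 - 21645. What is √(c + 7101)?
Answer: I*√13974 ≈ 118.21*I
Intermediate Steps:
c = -21075
√(c + 7101) = √(-21075 + 7101) = √(-13974) = I*√13974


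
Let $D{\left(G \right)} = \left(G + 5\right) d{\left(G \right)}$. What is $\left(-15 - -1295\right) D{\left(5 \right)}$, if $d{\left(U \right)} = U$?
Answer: $64000$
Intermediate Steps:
$D{\left(G \right)} = G \left(5 + G\right)$ ($D{\left(G \right)} = \left(G + 5\right) G = \left(5 + G\right) G = G \left(5 + G\right)$)
$\left(-15 - -1295\right) D{\left(5 \right)} = \left(-15 - -1295\right) 5 \left(5 + 5\right) = \left(-15 + 1295\right) 5 \cdot 10 = 1280 \cdot 50 = 64000$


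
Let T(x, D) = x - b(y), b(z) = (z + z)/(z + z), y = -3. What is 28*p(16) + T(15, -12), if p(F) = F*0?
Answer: 14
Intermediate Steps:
b(z) = 1 (b(z) = (2*z)/((2*z)) = (2*z)*(1/(2*z)) = 1)
p(F) = 0
T(x, D) = -1 + x (T(x, D) = x - 1*1 = x - 1 = -1 + x)
28*p(16) + T(15, -12) = 28*0 + (-1 + 15) = 0 + 14 = 14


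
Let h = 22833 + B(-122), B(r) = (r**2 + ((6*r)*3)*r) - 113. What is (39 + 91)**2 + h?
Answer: 322416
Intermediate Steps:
B(r) = -113 + 19*r**2 (B(r) = (r**2 + (18*r)*r) - 113 = (r**2 + 18*r**2) - 113 = 19*r**2 - 113 = -113 + 19*r**2)
h = 305516 (h = 22833 + (-113 + 19*(-122)**2) = 22833 + (-113 + 19*14884) = 22833 + (-113 + 282796) = 22833 + 282683 = 305516)
(39 + 91)**2 + h = (39 + 91)**2 + 305516 = 130**2 + 305516 = 16900 + 305516 = 322416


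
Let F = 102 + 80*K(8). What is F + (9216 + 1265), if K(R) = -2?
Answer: 10423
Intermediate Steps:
F = -58 (F = 102 + 80*(-2) = 102 - 160 = -58)
F + (9216 + 1265) = -58 + (9216 + 1265) = -58 + 10481 = 10423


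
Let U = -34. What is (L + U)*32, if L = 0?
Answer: -1088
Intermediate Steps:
(L + U)*32 = (0 - 34)*32 = -34*32 = -1088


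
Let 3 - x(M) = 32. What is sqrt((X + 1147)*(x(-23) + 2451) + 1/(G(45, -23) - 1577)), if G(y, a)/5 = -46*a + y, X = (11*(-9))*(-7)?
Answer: sqrt(69110396633058)/3938 ≈ 2111.0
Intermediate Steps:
X = 693 (X = -99*(-7) = 693)
x(M) = -29 (x(M) = 3 - 1*32 = 3 - 32 = -29)
G(y, a) = -230*a + 5*y (G(y, a) = 5*(-46*a + y) = 5*(y - 46*a) = -230*a + 5*y)
sqrt((X + 1147)*(x(-23) + 2451) + 1/(G(45, -23) - 1577)) = sqrt((693 + 1147)*(-29 + 2451) + 1/((-230*(-23) + 5*45) - 1577)) = sqrt(1840*2422 + 1/((5290 + 225) - 1577)) = sqrt(4456480 + 1/(5515 - 1577)) = sqrt(4456480 + 1/3938) = sqrt(17549618241/3938) = sqrt(69110396633058)/3938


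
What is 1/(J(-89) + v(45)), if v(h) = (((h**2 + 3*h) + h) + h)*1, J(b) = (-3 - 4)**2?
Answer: 1/2299 ≈ 0.00043497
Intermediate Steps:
J(b) = 49 (J(b) = (-7)**2 = 49)
v(h) = h**2 + 5*h (v(h) = ((h**2 + 4*h) + h)*1 = (h**2 + 5*h)*1 = h**2 + 5*h)
1/(J(-89) + v(45)) = 1/(49 + 45*(5 + 45)) = 1/(49 + 45*50) = 1/(49 + 2250) = 1/2299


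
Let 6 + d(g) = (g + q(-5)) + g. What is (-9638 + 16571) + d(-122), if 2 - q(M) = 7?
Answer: 6678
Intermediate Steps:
q(M) = -5 (q(M) = 2 - 1*7 = 2 - 7 = -5)
d(g) = -11 + 2*g (d(g) = -6 + ((g - 5) + g) = -6 + ((-5 + g) + g) = -6 + (-5 + 2*g) = -11 + 2*g)
(-9638 + 16571) + d(-122) = (-9638 + 16571) + (-11 + 2*(-122)) = 6933 + (-11 - 244) = 6933 - 255 = 6678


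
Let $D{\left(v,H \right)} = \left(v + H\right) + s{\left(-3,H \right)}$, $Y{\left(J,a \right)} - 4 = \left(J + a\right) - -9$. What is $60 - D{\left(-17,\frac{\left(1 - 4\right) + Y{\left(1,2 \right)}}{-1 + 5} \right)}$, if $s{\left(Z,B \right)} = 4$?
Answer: $\frac{279}{4} \approx 69.75$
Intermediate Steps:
$Y{\left(J,a \right)} = 13 + J + a$ ($Y{\left(J,a \right)} = 4 - \left(-9 - J - a\right) = 4 + \left(\left(J + a\right) + 9\right) = 4 + \left(9 + J + a\right) = 13 + J + a$)
$D{\left(v,H \right)} = 4 + H + v$ ($D{\left(v,H \right)} = \left(v + H\right) + 4 = \left(H + v\right) + 4 = 4 + H + v$)
$60 - D{\left(-17,\frac{\left(1 - 4\right) + Y{\left(1,2 \right)}}{-1 + 5} \right)} = 60 - \left(4 + \frac{\left(1 - 4\right) + \left(13 + 1 + 2\right)}{-1 + 5} - 17\right) = 60 - \left(4 + \frac{-3 + 16}{4} - 17\right) = 60 - \left(4 + 13 \cdot \frac{1}{4} - 17\right) = 60 - \left(4 + \frac{13}{4} - 17\right) = 60 - - \frac{39}{4} = 60 + \frac{39}{4} = \frac{279}{4}$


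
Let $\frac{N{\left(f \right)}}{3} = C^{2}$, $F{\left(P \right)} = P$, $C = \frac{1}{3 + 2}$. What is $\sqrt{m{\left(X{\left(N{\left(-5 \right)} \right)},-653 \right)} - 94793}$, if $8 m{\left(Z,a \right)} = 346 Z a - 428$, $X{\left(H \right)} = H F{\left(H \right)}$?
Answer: $\frac{3 i \sqrt{26459219}}{50} \approx 308.63 i$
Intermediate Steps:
$C = \frac{1}{5} \approx 0.2$
$N{\left(f \right)} = \frac{3}{25}$
$X{\left(H \right)} = H^{2}$ ($X{\left(H \right)} = H H = H^{2}$)
$m{\left(Z,a \right)} = - \frac{107}{2} + \frac{173 Z a}{4}$ ($m{\left(Z,a \right)} = \frac{346 Z a - 428}{8} = \frac{-428 + 346 Z a}{8} = - \frac{107}{2} + \frac{173 Z a}{4}$)
$\sqrt{m{\left(X{\left(N{\left(-5 \right)} \right)},-653 \right)} - 94793} = \sqrt{\left(- \frac{107}{2} + \frac{173}{4} \left(\frac{3}{25}\right)^{2} \left(-653\right)\right) - 94793} = \sqrt{\left(- \frac{107}{2} + \frac{173}{4} \cdot \frac{9}{625} \left(-653\right)\right) - 94793} = \sqrt{\left(- \frac{107}{2} - \frac{1016721}{2500}\right) - 94793} = \sqrt{- \frac{1150471}{2500} - 94793} = \sqrt{- \frac{238132971}{2500}} = \frac{3 i \sqrt{26459219}}{50}$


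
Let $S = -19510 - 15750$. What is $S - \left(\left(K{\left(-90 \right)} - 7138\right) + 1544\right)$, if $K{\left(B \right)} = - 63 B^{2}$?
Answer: $480634$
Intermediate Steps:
$S = -35260$
$S - \left(\left(K{\left(-90 \right)} - 7138\right) + 1544\right) = -35260 - \left(\left(- 63 \left(-90\right)^{2} - 7138\right) + 1544\right) = -35260 - \left(\left(\left(-63\right) 8100 - 7138\right) + 1544\right) = -35260 - \left(\left(-510300 - 7138\right) + 1544\right) = -35260 - \left(-517438 + 1544\right) = -35260 - -515894 = -35260 + 515894 = 480634$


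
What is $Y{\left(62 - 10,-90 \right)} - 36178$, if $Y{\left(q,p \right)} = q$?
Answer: $-36126$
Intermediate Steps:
$Y{\left(62 - 10,-90 \right)} - 36178 = \left(62 - 10\right) - 36178 = 52 - 36178 = -36126$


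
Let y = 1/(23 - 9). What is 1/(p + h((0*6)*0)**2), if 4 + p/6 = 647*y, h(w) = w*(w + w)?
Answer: 7/1773 ≈ 0.0039481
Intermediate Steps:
h(w) = 2*w**2 (h(w) = w*(2*w) = 2*w**2)
y = 1/14 ≈ 0.071429
p = 1773/7 (p = -24 + 6*(647*(1/14)) = -24 + 6*(647/14) = -24 + 1941/7 = 1773/7 ≈ 253.29)
1/(p + h((0*6)*0)**2) = 1/(1773/7 + (2*((0*6)*0)**2)**2) = 1/(1773/7 + (2*(0*0)**2)**2) = 1/(1773/7 + (2*0**2)**2) = 1/(1773/7 + (2*0)**2) = 1/(1773/7 + 0**2) = 1/(1773/7 + 0) = 1/(1773/7) = 7/1773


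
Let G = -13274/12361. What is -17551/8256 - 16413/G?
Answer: 837376665917/54795072 ≈ 15282.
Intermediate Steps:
G = -13274/12361 ≈ -1.0739
-17551/8256 - 16413/G = -17551/8256 - 16413/(-13274/12361) = -17551*1/8256 - 16413*(-12361/13274) = -17551/8256 + 202881093/13274 = 837376665917/54795072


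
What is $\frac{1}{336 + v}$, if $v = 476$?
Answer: $\frac{1}{812} \approx 0.0012315$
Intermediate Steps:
$\frac{1}{336 + v} = \frac{1}{336 + 476} = \frac{1}{812}$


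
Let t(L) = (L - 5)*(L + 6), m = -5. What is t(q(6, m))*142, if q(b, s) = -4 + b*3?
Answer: 25560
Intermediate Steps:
q(b, s) = -4 + 3*b
t(L) = (-5 + L)*(6 + L)
t(q(6, m))*142 = (-30 + (-4 + 3*6) + (-4 + 3*6)**2)*142 = (-30 + (-4 + 18) + (-4 + 18)**2)*142 = (-30 + 14 + 14**2)*142 = (-30 + 14 + 196)*142 = 180*142 = 25560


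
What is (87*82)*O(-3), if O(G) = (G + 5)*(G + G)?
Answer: -85608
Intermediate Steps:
O(G) = 2*G*(5 + G) (O(G) = (5 + G)*(2*G) = 2*G*(5 + G))
(87*82)*O(-3) = (87*82)*(2*(-3)*(5 - 3)) = 7134*(2*(-3)*2) = 7134*(-12) = -85608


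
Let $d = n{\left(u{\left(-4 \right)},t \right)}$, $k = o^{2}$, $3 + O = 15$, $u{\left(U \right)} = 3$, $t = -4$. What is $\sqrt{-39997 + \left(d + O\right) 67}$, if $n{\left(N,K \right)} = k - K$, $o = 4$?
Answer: $i \sqrt{37853} \approx 194.56 i$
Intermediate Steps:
$O = 12$ ($O = -3 + 15 = 12$)
$k = 16$ ($k = 4^{2} = 16$)
$n{\left(N,K \right)} = 16 - K$
$d = 20$ ($d = 16 - -4 = 16 + 4 = 20$)
$\sqrt{-39997 + \left(d + O\right) 67} = \sqrt{-39997 + \left(20 + 12\right) 67} = \sqrt{-39997 + 32 \cdot 67} = \sqrt{-39997 + 2144} = \sqrt{-37853} = i \sqrt{37853}$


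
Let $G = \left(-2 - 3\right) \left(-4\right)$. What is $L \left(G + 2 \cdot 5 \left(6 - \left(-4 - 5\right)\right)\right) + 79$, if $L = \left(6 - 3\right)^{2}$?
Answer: $1609$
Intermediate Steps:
$G = 20$ ($G = \left(-5\right) \left(-4\right) = 20$)
$L = 9$ ($L = 3^{2} = 9$)
$L \left(G + 2 \cdot 5 \left(6 - \left(-4 - 5\right)\right)\right) + 79 = 9 \left(20 + 2 \cdot 5 \left(6 - \left(-4 - 5\right)\right)\right) + 79 = 9 \left(20 + 10 \left(6 - \left(-4 - 5\right)\right)\right) + 79 = 9 \left(20 + 10 \left(6 - -9\right)\right) + 79 = 9 \left(20 + 10 \left(6 + 9\right)\right) + 79 = 9 \left(20 + 10 \cdot 15\right) + 79 = 9 \left(20 + 150\right) + 79 = 9 \cdot 170 + 79 = 1530 + 79 = 1609$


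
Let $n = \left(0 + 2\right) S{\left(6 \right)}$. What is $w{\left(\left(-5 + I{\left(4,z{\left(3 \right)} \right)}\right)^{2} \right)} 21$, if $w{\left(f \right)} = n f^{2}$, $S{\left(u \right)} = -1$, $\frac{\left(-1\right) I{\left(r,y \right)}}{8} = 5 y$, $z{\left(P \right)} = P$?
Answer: $-10253906250$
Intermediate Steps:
$I{\left(r,y \right)} = - 40 y$ ($I{\left(r,y \right)} = - 8 \cdot 5 y = - 40 y$)
$n = -2$ ($n = \left(0 + 2\right) \left(-1\right) = 2 \left(-1\right) = -2$)
$w{\left(f \right)} = - 2 f^{2}$
$w{\left(\left(-5 + I{\left(4,z{\left(3 \right)} \right)}\right)^{2} \right)} 21 = - 2 \left(\left(-5 - 120\right)^{2}\right)^{2} \cdot 21 = - 2 \left(\left(-125\right)^{2}\right)^{2} \cdot 21 = - 2 \cdot 15625^{2} \cdot 21 = \left(-2\right) 244140625 \cdot 21 = \left(-488281250\right) 21 = -10253906250$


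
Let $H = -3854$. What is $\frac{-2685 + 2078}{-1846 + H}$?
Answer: $\frac{607}{5700} \approx 0.10649$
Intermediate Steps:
$\frac{-2685 + 2078}{-1846 + H} = \frac{-2685 + 2078}{-1846 - 3854} = - \frac{607}{-5700} = \left(-607\right) \left(- \frac{1}{5700}\right) = \frac{607}{5700}$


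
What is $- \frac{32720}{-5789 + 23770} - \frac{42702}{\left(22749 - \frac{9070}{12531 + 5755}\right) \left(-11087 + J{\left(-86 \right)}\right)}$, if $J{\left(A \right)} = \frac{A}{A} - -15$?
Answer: $- \frac{37667885633929987}{20701997765267686} \approx -1.8195$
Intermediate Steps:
$J{\left(A \right)} = 16$ ($J{\left(A \right)} = 1 + 15 = 16$)
$- \frac{32720}{-5789 + 23770} - \frac{42702}{\left(22749 - \frac{9070}{12531 + 5755}\right) \left(-11087 + J{\left(-86 \right)}\right)} = - \frac{32720}{-5789 + 23770} - \frac{42702}{\left(22749 - \frac{9070}{12531 + 5755}\right) \left(-11087 + 16\right)} = - \frac{32720}{17981} - \frac{42702}{\left(22749 - \frac{9070}{18286}\right) \left(-11071\right)} = \left(-32720\right) \frac{1}{17981} - \frac{42702}{\left(22749 - \frac{4535}{9143}\right) \left(-11071\right)} = - \frac{32720}{17981} - \frac{42702}{\left(22749 - \frac{4535}{9143}\right) \left(-11071\right)} = - \frac{32720}{17981} - \frac{42702}{\frac{207989572}{9143} \left(-11071\right)} = - \frac{32720}{17981} - \frac{42702}{- \frac{2302652551612}{9143}} = - \frac{32720}{17981} - - \frac{195212193}{1151326275806} = - \frac{32720}{17981} + \frac{195212193}{1151326275806} = - \frac{37667885633929987}{20701997765267686}$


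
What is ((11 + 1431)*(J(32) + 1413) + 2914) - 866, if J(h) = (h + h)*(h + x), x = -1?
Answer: 4900522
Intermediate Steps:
J(h) = 2*h*(-1 + h) (J(h) = (h + h)*(h - 1) = (2*h)*(-1 + h) = 2*h*(-1 + h))
((11 + 1431)*(J(32) + 1413) + 2914) - 866 = ((11 + 1431)*(2*32*(-1 + 32) + 1413) + 2914) - 866 = (1442*(2*32*31 + 1413) + 2914) - 866 = (1442*(1984 + 1413) + 2914) - 866 = (1442*3397 + 2914) - 866 = (4898474 + 2914) - 866 = 4901388 - 866 = 4900522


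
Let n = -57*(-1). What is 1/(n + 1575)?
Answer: 1/1632 ≈ 0.00061275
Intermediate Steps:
n = 57
1/(n + 1575) = 1/(57 + 1575) = 1/1632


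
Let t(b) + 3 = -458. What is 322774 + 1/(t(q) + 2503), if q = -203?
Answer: 659104509/2042 ≈ 3.2277e+5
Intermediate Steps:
t(b) = -461 (t(b) = -3 - 458 = -461)
322774 + 1/(t(q) + 2503) = 322774 + 1/(-461 + 2503) = 322774 + 1/2042 = 659104509/2042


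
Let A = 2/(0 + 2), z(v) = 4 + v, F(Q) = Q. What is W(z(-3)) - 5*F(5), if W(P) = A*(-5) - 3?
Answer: -33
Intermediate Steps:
A = 1 (A = 2/2 = (1/2)*2 = 1)
W(P) = -8 (W(P) = 1*(-5) - 3 = -5 - 3 = -8)
W(z(-3)) - 5*F(5) = -8 - 5*5 = -8 - 25 = -33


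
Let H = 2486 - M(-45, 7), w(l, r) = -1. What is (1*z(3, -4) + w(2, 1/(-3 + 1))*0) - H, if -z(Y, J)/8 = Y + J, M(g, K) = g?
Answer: -2523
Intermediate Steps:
H = 2531 (H = 2486 - 1*(-45) = 2486 + 45 = 2531)
z(Y, J) = -8*J - 8*Y (z(Y, J) = -8*(Y + J) = -8*(J + Y) = -8*J - 8*Y)
(1*z(3, -4) + w(2, 1/(-3 + 1))*0) - H = (1*(-8*(-4) - 8*3) - 1*0) - 1*2531 = (1*(32 - 24) + 0) - 2531 = (1*8 + 0) - 2531 = (8 + 0) - 2531 = 8 - 2531 = -2523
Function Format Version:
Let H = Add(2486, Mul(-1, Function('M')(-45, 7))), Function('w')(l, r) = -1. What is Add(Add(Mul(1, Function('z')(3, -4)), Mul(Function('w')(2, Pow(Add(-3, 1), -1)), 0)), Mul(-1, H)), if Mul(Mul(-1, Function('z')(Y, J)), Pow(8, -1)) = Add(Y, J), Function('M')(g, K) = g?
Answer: -2523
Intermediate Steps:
H = 2531 (H = Add(2486, Mul(-1, -45)) = Add(2486, 45) = 2531)
Function('z')(Y, J) = Add(Mul(-8, J), Mul(-8, Y)) (Function('z')(Y, J) = Mul(-8, Add(Y, J)) = Mul(-8, Add(J, Y)) = Add(Mul(-8, J), Mul(-8, Y)))
Add(Add(Mul(1, Function('z')(3, -4)), Mul(Function('w')(2, Pow(Add(-3, 1), -1)), 0)), Mul(-1, H)) = Add(Add(Mul(1, Add(Mul(-8, -4), Mul(-8, 3))), Mul(-1, 0)), Mul(-1, 2531)) = Add(Add(Mul(1, Add(32, -24)), 0), -2531) = Add(Add(Mul(1, 8), 0), -2531) = Add(Add(8, 0), -2531) = Add(8, -2531) = -2523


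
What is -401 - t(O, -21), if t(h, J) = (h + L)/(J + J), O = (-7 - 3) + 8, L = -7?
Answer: -5617/14 ≈ -401.21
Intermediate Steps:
O = -2 (O = -10 + 8 = -2)
t(h, J) = (-7 + h)/(2*J) (t(h, J) = (h - 7)/(J + J) = (-7 + h)/((2*J)) = (-7 + h)*(1/(2*J)) = (-7 + h)/(2*J))
-401 - t(O, -21) = -401 - (-7 - 2)/(2*(-21)) = -401 - (-1)*(-9)/(2*21) = -401 - 1*3/14 = -401 - 3/14 = -5617/14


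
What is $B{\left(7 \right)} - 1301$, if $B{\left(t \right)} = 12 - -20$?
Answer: $-1269$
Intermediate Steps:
$B{\left(t \right)} = 32$ ($B{\left(t \right)} = 12 + 20 = 32$)
$B{\left(7 \right)} - 1301 = 32 - 1301 = -1269$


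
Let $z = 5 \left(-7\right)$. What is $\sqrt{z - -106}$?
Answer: $\sqrt{71} \approx 8.4261$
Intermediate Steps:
$z = -35$
$\sqrt{z - -106} = \sqrt{-35 - -106} = \sqrt{-35 + \left(-75 + 181\right)} = \sqrt{-35 + 106} = \sqrt{71}$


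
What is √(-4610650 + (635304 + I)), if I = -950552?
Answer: 3*I*√547322 ≈ 2219.4*I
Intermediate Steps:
√(-4610650 + (635304 + I)) = √(-4610650 + (635304 - 950552)) = √(-4610650 - 315248) = √(-4925898) = 3*I*√547322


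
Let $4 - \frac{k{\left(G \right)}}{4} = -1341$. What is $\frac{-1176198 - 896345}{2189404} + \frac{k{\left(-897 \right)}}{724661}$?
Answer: $- \frac{212873155629}{226653670292} \approx -0.9392$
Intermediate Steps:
$k{\left(G \right)} = 5380$ ($k{\left(G \right)} = 16 - -5364 = 16 + 5364 = 5380$)
$\frac{-1176198 - 896345}{2189404} + \frac{k{\left(-897 \right)}}{724661} = \frac{-1176198 - 896345}{2189404} + \frac{5380}{724661} = \left(-2072543\right) \frac{1}{2189404} + 5380 \cdot \frac{1}{724661} = - \frac{2072543}{2189404} + \frac{5380}{724661} = - \frac{212873155629}{226653670292}$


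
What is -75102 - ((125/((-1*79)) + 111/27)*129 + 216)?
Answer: -17927680/237 ≈ -75644.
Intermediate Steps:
-75102 - ((125/((-1*79)) + 111/27)*129 + 216) = -75102 - ((125/(-79) + 111*(1/27))*129 + 216) = -75102 - ((125*(-1/79) + 37/9)*129 + 216) = -75102 - ((-125/79 + 37/9)*129 + 216) = -75102 - ((1798/711)*129 + 216) = -75102 - (77314/237 + 216) = -75102 - 1*128506/237 = -75102 - 128506/237 = -17927680/237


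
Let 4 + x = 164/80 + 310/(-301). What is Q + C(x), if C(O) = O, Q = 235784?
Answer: 1419401741/6020 ≈ 2.3578e+5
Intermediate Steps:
x = -17939/6020 (x = -4 + (164/80 + 310/(-301)) = -4 + (164*(1/80) + 310*(-1/301)) = -4 + (41/20 - 310/301) = -4 + 6141/6020 = -17939/6020 ≈ -2.9799)
Q + C(x) = 235784 - 17939/6020 = 1419401741/6020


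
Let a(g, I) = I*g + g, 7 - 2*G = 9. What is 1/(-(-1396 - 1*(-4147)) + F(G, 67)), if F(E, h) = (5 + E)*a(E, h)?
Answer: -1/3023 ≈ -0.00033080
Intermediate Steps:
G = -1 (G = 7/2 - ½*9 = 7/2 - 9/2 = -1)
a(g, I) = g + I*g
F(E, h) = E*(1 + h)*(5 + E) (F(E, h) = (5 + E)*(E*(1 + h)) = E*(1 + h)*(5 + E))
1/(-(-1396 - 1*(-4147)) + F(G, 67)) = 1/(-(-1396 - 1*(-4147)) - (1 + 67)*(5 - 1)) = 1/(-(-1396 + 4147) - 1*68*4) = 1/(-1*2751 - 272) = 1/(-2751 - 272) = 1/(-3023) = -1/3023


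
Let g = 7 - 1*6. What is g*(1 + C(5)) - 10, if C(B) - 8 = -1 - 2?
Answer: -4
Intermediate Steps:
g = 1 (g = 7 - 6 = 1)
C(B) = 5 (C(B) = 8 + (-1 - 2) = 8 - 3 = 5)
g*(1 + C(5)) - 10 = 1*(1 + 5) - 10 = 1*6 - 10 = 6 - 10 = -4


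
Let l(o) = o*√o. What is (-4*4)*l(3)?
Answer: -48*√3 ≈ -83.138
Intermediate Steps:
l(o) = o^(3/2)
(-4*4)*l(3) = (-4*4)*3^(3/2) = -48*√3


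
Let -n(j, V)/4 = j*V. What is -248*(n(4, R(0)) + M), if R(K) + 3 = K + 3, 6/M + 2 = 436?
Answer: -24/7 ≈ -3.4286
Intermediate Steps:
M = 3/217 (M = 6/(-2 + 436) = 6/434 = 6*(1/434) = 3/217 ≈ 0.013825)
R(K) = K (R(K) = -3 + (K + 3) = -3 + (3 + K) = K)
n(j, V) = -4*V*j (n(j, V) = -4*j*V = -4*V*j)
-248*(n(4, R(0)) + M) = -248*(-4*0*4 + 3/217) = -248*(0 + 3/217) = -248*3/217 = -24/7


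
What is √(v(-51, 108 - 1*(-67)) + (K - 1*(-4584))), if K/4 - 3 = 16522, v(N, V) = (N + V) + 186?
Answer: √70994 ≈ 266.45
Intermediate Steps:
v(N, V) = 186 + N + V
K = 66100 (K = 12 + 4*16522 = 12 + 66088 = 66100)
√(v(-51, 108 - 1*(-67)) + (K - 1*(-4584))) = √((186 - 51 + (108 - 1*(-67))) + (66100 - 1*(-4584))) = √((186 - 51 + (108 + 67)) + (66100 + 4584)) = √((186 - 51 + 175) + 70684) = √(310 + 70684) = √70994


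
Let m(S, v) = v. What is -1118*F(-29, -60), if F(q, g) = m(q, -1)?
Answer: 1118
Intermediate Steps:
F(q, g) = -1
-1118*F(-29, -60) = -1118*(-1) = 1118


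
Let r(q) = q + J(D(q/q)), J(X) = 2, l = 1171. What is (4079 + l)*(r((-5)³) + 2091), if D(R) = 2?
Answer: 10332000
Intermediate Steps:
r(q) = 2 + q (r(q) = q + 2 = 2 + q)
(4079 + l)*(r((-5)³) + 2091) = (4079 + 1171)*((2 + (-5)³) + 2091) = 5250*((2 - 125) + 2091) = 5250*(-123 + 2091) = 5250*1968 = 10332000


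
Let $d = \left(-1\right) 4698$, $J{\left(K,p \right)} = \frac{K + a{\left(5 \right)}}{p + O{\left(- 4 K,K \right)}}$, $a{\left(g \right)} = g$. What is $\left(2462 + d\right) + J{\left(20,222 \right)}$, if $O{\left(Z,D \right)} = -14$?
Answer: $- \frac{465063}{208} \approx -2235.9$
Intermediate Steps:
$J{\left(K,p \right)} = \frac{5 + K}{-14 + p}$ ($J{\left(K,p \right)} = \frac{K + 5}{p - 14} = \frac{5 + K}{-14 + p}$)
$d = -4698$
$\left(2462 + d\right) + J{\left(20,222 \right)} = \left(2462 - 4698\right) + \frac{5 + 20}{-14 + 222} = -2236 + \frac{1}{208} \cdot 25 = -2236 + \frac{25}{208} = - \frac{465063}{208}$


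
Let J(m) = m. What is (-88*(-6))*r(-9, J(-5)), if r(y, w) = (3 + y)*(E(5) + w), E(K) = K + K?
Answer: -15840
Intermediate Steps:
E(K) = 2*K
r(y, w) = (3 + y)*(10 + w) (r(y, w) = (3 + y)*(2*5 + w) = (3 + y)*(10 + w))
(-88*(-6))*r(-9, J(-5)) = (-88*(-6))*(30 + 3*(-5) + 10*(-9) - 5*(-9)) = 528*(30 - 15 - 90 + 45) = 528*(-30) = -15840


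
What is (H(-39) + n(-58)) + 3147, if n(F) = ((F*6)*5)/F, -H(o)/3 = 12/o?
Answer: 41313/13 ≈ 3177.9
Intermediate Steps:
H(o) = -36/o
n(F) = 30 (n(F) = ((6*F)*5)/F = (30*F)/F = 30)
(H(-39) + n(-58)) + 3147 = (-36/(-39) + 30) + 3147 = (-36*(-1/39) + 30) + 3147 = (12/13 + 30) + 3147 = 402/13 + 3147 = 41313/13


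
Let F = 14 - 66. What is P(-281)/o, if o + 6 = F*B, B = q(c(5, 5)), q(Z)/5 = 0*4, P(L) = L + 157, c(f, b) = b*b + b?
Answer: 62/3 ≈ 20.667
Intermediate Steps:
c(f, b) = b + b**2 (c(f, b) = b**2 + b = b + b**2)
P(L) = 157 + L
q(Z) = 0 (q(Z) = 5*(0*4) = 5*0 = 0)
B = 0
F = -52
o = -6 (o = -6 - 52*0 = -6 + 0 = -6)
P(-281)/o = (157 - 281)/(-6) = -124*(-1/6) = 62/3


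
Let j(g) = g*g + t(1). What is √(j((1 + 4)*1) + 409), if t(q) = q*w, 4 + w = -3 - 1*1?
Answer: √426 ≈ 20.640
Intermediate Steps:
w = -8 (w = -4 + (-3 - 1*1) = -4 + (-3 - 1) = -4 - 4 = -8)
t(q) = -8*q (t(q) = q*(-8) = -8*q)
j(g) = -8 + g² (j(g) = g*g - 8*1 = g² - 8 = -8 + g²)
√(j((1 + 4)*1) + 409) = √((-8 + ((1 + 4)*1)²) + 409) = √((-8 + (5*1)²) + 409) = √((-8 + 5²) + 409) = √((-8 + 25) + 409) = √(17 + 409) = √426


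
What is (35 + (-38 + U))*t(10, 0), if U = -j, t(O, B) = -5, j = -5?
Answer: -10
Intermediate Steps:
U = 5 (U = -1*(-5) = 5)
(35 + (-38 + U))*t(10, 0) = (35 + (-38 + 5))*(-5) = (35 - 33)*(-5) = 2*(-5) = -10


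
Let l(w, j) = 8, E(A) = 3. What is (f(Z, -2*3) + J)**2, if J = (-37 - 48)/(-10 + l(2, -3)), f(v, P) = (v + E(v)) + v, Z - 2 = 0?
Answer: 9801/4 ≈ 2450.3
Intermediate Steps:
Z = 2 (Z = 2 + 0 = 2)
f(v, P) = 3 + 2*v (f(v, P) = (v + 3) + v = (3 + v) + v = 3 + 2*v)
J = 85/2 (J = (-37 - 48)/(-10 + 8) = -85/(-2) = -85*(-1/2) = 85/2 ≈ 42.500)
(f(Z, -2*3) + J)**2 = ((3 + 2*2) + 85/2)**2 = ((3 + 4) + 85/2)**2 = (7 + 85/2)**2 = (99/2)**2 = 9801/4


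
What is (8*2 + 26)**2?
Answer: 1764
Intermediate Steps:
(8*2 + 26)**2 = (16 + 26)**2 = 42**2 = 1764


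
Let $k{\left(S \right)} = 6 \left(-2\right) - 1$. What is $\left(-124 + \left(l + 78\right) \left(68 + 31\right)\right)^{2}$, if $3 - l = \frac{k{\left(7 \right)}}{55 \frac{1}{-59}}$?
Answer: $\frac{1060935184}{25} \approx 4.2437 \cdot 10^{7}$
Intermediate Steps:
$k{\left(S \right)} = -13$ ($k{\left(S \right)} = -12 - 1 = -13$)
$l = - \frac{602}{55}$ ($l = 3 - - \frac{13}{55 \frac{1}{-59}} = 3 - - \frac{13}{55 \left(- \frac{1}{59}\right)} = 3 - - \frac{13}{- \frac{55}{59}} = 3 - \left(-13\right) \left(- \frac{59}{55}\right) = 3 - \frac{767}{55} = - \frac{602}{55} \approx -10.945$)
$\left(-124 + \left(l + 78\right) \left(68 + 31\right)\right)^{2} = \left(-124 + \left(- \frac{602}{55} + 78\right) \left(68 + 31\right)\right)^{2} = \left(-124 + \frac{3688}{55} \cdot 99\right)^{2} = \left(-124 + \frac{33192}{5}\right)^{2} = \left(\frac{32572}{5}\right)^{2} = \frac{1060935184}{25}$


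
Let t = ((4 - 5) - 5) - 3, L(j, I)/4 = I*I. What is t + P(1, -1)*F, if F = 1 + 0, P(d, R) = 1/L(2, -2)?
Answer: -143/16 ≈ -8.9375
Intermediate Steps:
L(j, I) = 4*I**2 (L(j, I) = 4*(I*I) = 4*I**2)
P(d, R) = 1/16 (P(d, R) = 1/(4*(-2)**2) = 1/(4*4) = 1/16)
t = -9 (t = (-1 - 5) - 3 = -6 - 3 = -9)
F = 1
t + P(1, -1)*F = -9 + (1/16)*1 = -9 + 1/16 = -143/16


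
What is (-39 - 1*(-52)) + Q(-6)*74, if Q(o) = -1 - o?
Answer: 383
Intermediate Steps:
(-39 - 1*(-52)) + Q(-6)*74 = (-39 - 1*(-52)) + (-1 - 1*(-6))*74 = (-39 + 52) + (-1 + 6)*74 = 13 + 5*74 = 13 + 370 = 383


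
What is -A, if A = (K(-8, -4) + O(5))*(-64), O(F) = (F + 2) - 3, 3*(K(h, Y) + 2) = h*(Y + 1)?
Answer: 640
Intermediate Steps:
K(h, Y) = -2 + h*(1 + Y)/3 (K(h, Y) = -2 + (h*(Y + 1))/3 = -2 + (h*(1 + Y))/3 = -2 + h*(1 + Y)/3)
O(F) = -1 + F (O(F) = (2 + F) - 3 = -1 + F)
A = -640 (A = ((-2 + (⅓)*(-8) + (⅓)*(-4)*(-8)) + (-1 + 5))*(-64) = ((-2 - 8/3 + 32/3) + 4)*(-64) = (6 + 4)*(-64) = 10*(-64) = -640)
-A = -1*(-640) = 640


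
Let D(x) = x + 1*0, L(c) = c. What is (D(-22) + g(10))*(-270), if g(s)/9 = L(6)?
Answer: -8640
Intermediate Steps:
g(s) = 54 (g(s) = 9*6 = 54)
D(x) = x (D(x) = x + 0 = x)
(D(-22) + g(10))*(-270) = (-22 + 54)*(-270) = 32*(-270) = -8640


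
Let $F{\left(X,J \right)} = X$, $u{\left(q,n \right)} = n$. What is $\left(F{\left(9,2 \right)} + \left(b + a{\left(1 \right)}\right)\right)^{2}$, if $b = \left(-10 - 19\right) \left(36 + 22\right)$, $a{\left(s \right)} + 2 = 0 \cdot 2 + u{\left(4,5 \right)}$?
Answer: $2788900$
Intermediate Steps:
$a{\left(s \right)} = 3$ ($a{\left(s \right)} = -2 + \left(0 \cdot 2 + 5\right) = -2 + \left(0 + 5\right) = -2 + 5 = 3$)
$b = -1682$ ($b = \left(-29\right) 58 = -1682$)
$\left(F{\left(9,2 \right)} + \left(b + a{\left(1 \right)}\right)\right)^{2} = \left(9 + \left(-1682 + 3\right)\right)^{2} = \left(9 - 1679\right)^{2} = \left(-1670\right)^{2} = 2788900$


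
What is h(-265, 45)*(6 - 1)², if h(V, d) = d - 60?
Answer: -375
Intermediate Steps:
h(V, d) = -60 + d
h(-265, 45)*(6 - 1)² = (-60 + 45)*(6 - 1)² = -15*5² = -15*25 = -375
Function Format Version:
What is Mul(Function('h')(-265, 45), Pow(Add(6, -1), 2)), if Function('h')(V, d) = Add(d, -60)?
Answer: -375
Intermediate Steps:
Function('h')(V, d) = Add(-60, d)
Mul(Function('h')(-265, 45), Pow(Add(6, -1), 2)) = Mul(Add(-60, 45), Pow(Add(6, -1), 2)) = Mul(-15, Pow(5, 2)) = Mul(-15, 25) = -375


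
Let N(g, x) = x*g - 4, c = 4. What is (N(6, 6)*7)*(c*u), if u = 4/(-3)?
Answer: -3584/3 ≈ -1194.7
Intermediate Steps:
u = -4/3 (u = 4*(-⅓) = -4/3 ≈ -1.3333)
N(g, x) = -4 + g*x (N(g, x) = g*x - 4 = -4 + g*x)
(N(6, 6)*7)*(c*u) = ((-4 + 6*6)*7)*(4*(-4/3)) = ((-4 + 36)*7)*(-16/3) = (32*7)*(-16/3) = 224*(-16/3) = -3584/3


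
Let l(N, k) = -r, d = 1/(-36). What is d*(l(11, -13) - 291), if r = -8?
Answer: 283/36 ≈ 7.8611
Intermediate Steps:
d = -1/36 ≈ -0.027778
l(N, k) = 8 (l(N, k) = -1*(-8) = 8)
d*(l(11, -13) - 291) = -(8 - 291)/36 = -1/36*(-283) = 283/36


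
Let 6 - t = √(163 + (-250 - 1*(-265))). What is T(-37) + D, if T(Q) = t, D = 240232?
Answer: 240238 - √178 ≈ 2.4022e+5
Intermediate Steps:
t = 6 - √178 (t = 6 - √(163 + (-250 - 1*(-265))) = 6 - √(163 + (-250 + 265)) = 6 - √(163 + 15) = 6 - √178 ≈ -7.3417)
T(Q) = 6 - √178
T(-37) + D = (6 - √178) + 240232 = 240238 - √178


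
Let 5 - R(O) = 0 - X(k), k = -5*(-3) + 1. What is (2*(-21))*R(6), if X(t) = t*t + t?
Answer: -11634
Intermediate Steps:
k = 16 (k = 15 + 1 = 16)
X(t) = t + t**2 (X(t) = t**2 + t = t + t**2)
R(O) = 277 (R(O) = 5 - (0 - 16*(1 + 16)) = 5 - (0 - 16*17) = 5 - (0 - 1*272) = 5 - (0 - 272) = 5 - 1*(-272) = 5 + 272 = 277)
(2*(-21))*R(6) = (2*(-21))*277 = -42*277 = -11634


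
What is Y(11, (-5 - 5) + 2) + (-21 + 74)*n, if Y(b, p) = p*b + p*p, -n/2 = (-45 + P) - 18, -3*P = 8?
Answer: 20810/3 ≈ 6936.7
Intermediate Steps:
P = -8/3 (P = -⅓*8 = -8/3 ≈ -2.6667)
n = 394/3 (n = -2*((-45 - 8/3) - 18) = -2*(-143/3 - 18) = -2*(-197/3) = 394/3 ≈ 131.33)
Y(b, p) = p² + b*p (Y(b, p) = b*p + p² = p² + b*p)
Y(11, (-5 - 5) + 2) + (-21 + 74)*n = ((-5 - 5) + 2)*(11 + ((-5 - 5) + 2)) + (-21 + 74)*(394/3) = (-10 + 2)*(11 + (-10 + 2)) + 53*(394/3) = -8*(11 - 8) + 20882/3 = -8*3 + 20882/3 = -24 + 20882/3 = 20810/3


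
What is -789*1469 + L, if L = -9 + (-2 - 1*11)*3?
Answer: -1159089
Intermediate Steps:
L = -48 (L = -9 + (-2 - 11)*3 = -9 - 13*3 = -9 - 39 = -48)
-789*1469 + L = -789*1469 - 48 = -1159041 - 48 = -1159089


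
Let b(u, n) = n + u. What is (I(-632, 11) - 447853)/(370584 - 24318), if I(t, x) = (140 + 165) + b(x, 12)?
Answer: -49725/38474 ≈ -1.2924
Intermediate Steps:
I(t, x) = 317 + x (I(t, x) = (140 + 165) + (12 + x) = 305 + (12 + x) = 317 + x)
(I(-632, 11) - 447853)/(370584 - 24318) = ((317 + 11) - 447853)/(370584 - 24318) = (328 - 447853)/346266 = -447525*1/346266 = -49725/38474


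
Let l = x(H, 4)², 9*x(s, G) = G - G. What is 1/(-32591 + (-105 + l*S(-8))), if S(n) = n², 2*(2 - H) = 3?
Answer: -1/32696 ≈ -3.0585e-5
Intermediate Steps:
H = ½ (H = 2 - ½*3 = 2 - 3/2 = ½ ≈ 0.50000)
x(s, G) = 0 (x(s, G) = (G - G)/9 = (⅑)*0 = 0)
l = 0 (l = 0² = 0)
1/(-32591 + (-105 + l*S(-8))) = 1/(-32591 + (-105 + 0*(-8)²)) = 1/(-32591 + (-105 + 0*64)) = 1/(-32591 + (-105 + 0)) = 1/(-32591 - 105) = 1/(-32696) = -1/32696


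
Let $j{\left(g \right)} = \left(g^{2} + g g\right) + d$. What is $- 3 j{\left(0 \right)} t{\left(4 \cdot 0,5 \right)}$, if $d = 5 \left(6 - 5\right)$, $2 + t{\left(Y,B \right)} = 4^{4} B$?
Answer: $-19170$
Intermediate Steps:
$t{\left(Y,B \right)} = -2 + 256 B$ ($t{\left(Y,B \right)} = -2 + 4^{4} B = -2 + 256 B$)
$d = 5$ ($d = 5 \cdot 1 = 5$)
$j{\left(g \right)} = 5 + 2 g^{2}$ ($j{\left(g \right)} = \left(g^{2} + g g\right) + 5 = \left(g^{2} + g^{2}\right) + 5 = 2 g^{2} + 5 = 5 + 2 g^{2}$)
$- 3 j{\left(0 \right)} t{\left(4 \cdot 0,5 \right)} = - 3 \left(5 + 2 \cdot 0^{2}\right) \left(-2 + 256 \cdot 5\right) = - 3 \left(5 + 2 \cdot 0\right) \left(-2 + 1280\right) = - 3 \left(5 + 0\right) 1278 = \left(-3\right) 5 \cdot 1278 = \left(-15\right) 1278 = -19170$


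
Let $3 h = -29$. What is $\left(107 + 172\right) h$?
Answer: $-2697$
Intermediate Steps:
$h = - \frac{29}{3}$ ($h = \frac{1}{3} \left(-29\right) = - \frac{29}{3} \approx -9.6667$)
$\left(107 + 172\right) h = \left(107 + 172\right) \left(- \frac{29}{3}\right) = 279 \left(- \frac{29}{3}\right) = -2697$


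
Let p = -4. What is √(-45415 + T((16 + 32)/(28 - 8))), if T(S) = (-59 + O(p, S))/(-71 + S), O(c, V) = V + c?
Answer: I*√109039294/49 ≈ 213.11*I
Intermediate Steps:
T(S) = (-63 + S)/(-71 + S) (T(S) = (-59 + (S - 4))/(-71 + S) = (-59 + (-4 + S))/(-71 + S) = (-63 + S)/(-71 + S))
√(-45415 + T((16 + 32)/(28 - 8))) = √(-45415 + (-63 + (16 + 32)/(28 - 8))/(-71 + (16 + 32)/(28 - 8))) = √(-45415 + (-63 + 48/20)/(-71 + 48/20)) = √(-45415 + (-63 + 48*(1/20))/(-71 + 48*(1/20))) = √(-45415 + (-63 + 12/5)/(-71 + 12/5)) = √(-45415 - 303/5/(-343/5)) = √(-45415 - 5/343*(-303/5)) = √(-45415 + 303/343) = √(-15577042/343) = I*√109039294/49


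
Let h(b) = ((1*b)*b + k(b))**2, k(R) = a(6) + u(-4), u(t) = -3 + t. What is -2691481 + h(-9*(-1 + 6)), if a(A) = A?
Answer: 1405095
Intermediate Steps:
k(R) = -1 (k(R) = 6 + (-3 - 4) = 6 - 7 = -1)
h(b) = (-1 + b**2)**2 (h(b) = ((1*b)*b - 1)**2 = (b*b - 1)**2 = (b**2 - 1)**2 = (-1 + b**2)**2)
-2691481 + h(-9*(-1 + 6)) = -2691481 + (-1 + (-9*(-1 + 6))**2)**2 = -2691481 + (-1 + (-9*5)**2)**2 = -2691481 + (-1 + (-45)**2)**2 = -2691481 + (-1 + 2025)**2 = -2691481 + 2024**2 = -2691481 + 4096576 = 1405095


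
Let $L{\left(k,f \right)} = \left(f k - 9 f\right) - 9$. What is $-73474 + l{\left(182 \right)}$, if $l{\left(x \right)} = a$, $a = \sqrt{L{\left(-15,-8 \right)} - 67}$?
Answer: $-73474 + 2 \sqrt{29} \approx -73463.0$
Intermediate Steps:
$L{\left(k,f \right)} = -9 - 9 f + f k$ ($L{\left(k,f \right)} = \left(- 9 f + f k\right) - 9 = -9 - 9 f + f k$)
$a = 2 \sqrt{29}$ ($a = \sqrt{\left(-9 - -72 - -120\right) - 67} = \sqrt{\left(-9 + 72 + 120\right) - 67} = \sqrt{183 - 67} = \sqrt{116} = 2 \sqrt{29} \approx 10.77$)
$l{\left(x \right)} = 2 \sqrt{29}$
$-73474 + l{\left(182 \right)} = -73474 + 2 \sqrt{29}$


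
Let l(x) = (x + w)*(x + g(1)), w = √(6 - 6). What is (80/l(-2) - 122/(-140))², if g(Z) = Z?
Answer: 8185321/4900 ≈ 1670.5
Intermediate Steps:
w = 0 (w = √0 = 0)
l(x) = x*(1 + x) (l(x) = (x + 0)*(x + 1) = x*(1 + x))
(80/l(-2) - 122/(-140))² = (80/((-2*(1 - 2))) - 122/(-140))² = (80/((-2*(-1))) - 122*(-1/140))² = (80/2 + 61/70)² = (80*(½) + 61/70)² = (40 + 61/70)² = (2861/70)² = 8185321/4900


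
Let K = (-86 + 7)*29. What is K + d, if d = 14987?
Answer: 12696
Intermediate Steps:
K = -2291 (K = -79*29 = -2291)
K + d = -2291 + 14987 = 12696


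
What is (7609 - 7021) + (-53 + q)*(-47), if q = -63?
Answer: 6040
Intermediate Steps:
(7609 - 7021) + (-53 + q)*(-47) = (7609 - 7021) + (-53 - 63)*(-47) = 588 - 116*(-47) = 588 + 5452 = 6040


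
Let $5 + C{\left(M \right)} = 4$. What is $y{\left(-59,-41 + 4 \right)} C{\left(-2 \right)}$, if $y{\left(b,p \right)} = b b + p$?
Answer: $-3444$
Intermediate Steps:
$y{\left(b,p \right)} = p + b^{2}$ ($y{\left(b,p \right)} = b^{2} + p = p + b^{2}$)
$C{\left(M \right)} = -1$ ($C{\left(M \right)} = -5 + 4 = -1$)
$y{\left(-59,-41 + 4 \right)} C{\left(-2 \right)} = \left(\left(-41 + 4\right) + \left(-59\right)^{2}\right) \left(-1\right) = \left(-37 + 3481\right) \left(-1\right) = 3444 \left(-1\right) = -3444$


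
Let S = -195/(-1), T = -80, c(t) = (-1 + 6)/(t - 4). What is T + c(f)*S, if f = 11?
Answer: 415/7 ≈ 59.286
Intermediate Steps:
c(t) = 5/(-4 + t)
S = 195 (S = -195*(-1) = -65*(-3) = 195)
T + c(f)*S = -80 + (5/(-4 + 11))*195 = -80 + (5/7)*195 = -80 + 975/7 = 415/7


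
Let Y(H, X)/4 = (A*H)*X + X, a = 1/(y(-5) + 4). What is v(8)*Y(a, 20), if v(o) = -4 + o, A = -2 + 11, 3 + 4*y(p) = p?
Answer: 1760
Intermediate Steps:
y(p) = -¾ + p/4
A = 9
a = ½ (a = 1/((-¾ + (¼)*(-5)) + 4) = 1/((-¾ - 5/4) + 4) = 1/(-2 + 4) = 1/2 = ½ ≈ 0.50000)
Y(H, X) = 4*X + 36*H*X (Y(H, X) = 4*((9*H)*X + X) = 4*(9*H*X + X) = 4*(X + 9*H*X) = 4*X + 36*H*X)
v(8)*Y(a, 20) = (-4 + 8)*(4*20*(1 + 9*(½))) = 4*(4*20*(1 + 9/2)) = 4*(4*20*(11/2)) = 4*440 = 1760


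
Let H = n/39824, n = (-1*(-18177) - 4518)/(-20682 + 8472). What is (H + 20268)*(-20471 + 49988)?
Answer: 96966651544135179/162083680 ≈ 5.9825e+8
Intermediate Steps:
n = -4553/4070 (n = (18177 - 4518)/(-12210) = 13659*(-1/12210) = -4553/4070 ≈ -1.1187)
H = -4553/162083680 (H = -4553/4070/39824 = -4553/4070*1/39824 = -4553/162083680 ≈ -2.8090e-5)
(H + 20268)*(-20471 + 49988) = (-4553/162083680 + 20268)*(-20471 + 49988) = (3285112021687/162083680)*29517 = 96966651544135179/162083680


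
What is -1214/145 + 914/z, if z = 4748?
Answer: -2815771/344230 ≈ -8.1799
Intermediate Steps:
-1214/145 + 914/z = -1214/145 + 914/4748 = -1214*1/145 + 914*(1/4748) = -1214/145 + 457/2374 = -2815771/344230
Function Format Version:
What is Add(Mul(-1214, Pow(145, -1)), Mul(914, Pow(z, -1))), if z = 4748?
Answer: Rational(-2815771, 344230) ≈ -8.1799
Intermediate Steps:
Add(Mul(-1214, Pow(145, -1)), Mul(914, Pow(z, -1))) = Add(Mul(-1214, Pow(145, -1)), Mul(914, Pow(4748, -1))) = Add(Mul(-1214, Rational(1, 145)), Mul(914, Rational(1, 4748))) = Add(Rational(-1214, 145), Rational(457, 2374)) = Rational(-2815771, 344230)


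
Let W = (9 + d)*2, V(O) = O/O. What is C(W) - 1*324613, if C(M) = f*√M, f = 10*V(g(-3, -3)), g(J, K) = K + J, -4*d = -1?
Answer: -324613 + 5*√74 ≈ -3.2457e+5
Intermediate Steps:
d = ¼ (d = -¼*(-1) = ¼ ≈ 0.25000)
g(J, K) = J + K
V(O) = 1
W = 37/2 (W = (9 + ¼)*2 = (37/4)*2 = 37/2 ≈ 18.500)
f = 10 (f = 10*1 = 10)
C(M) = 10*√M
C(W) - 1*324613 = 10*√(37/2) - 1*324613 = 10*(√74/2) - 324613 = 5*√74 - 324613 = -324613 + 5*√74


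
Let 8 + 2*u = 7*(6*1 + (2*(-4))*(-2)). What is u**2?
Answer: 5329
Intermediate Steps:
u = 73 (u = -4 + (7*(6*1 + (2*(-4))*(-2)))/2 = -4 + (7*(6 - 8*(-2)))/2 = -4 + (7*(6 + 16))/2 = -4 + (7*22)/2 = -4 + (1/2)*154 = -4 + 77 = 73)
u**2 = 73**2 = 5329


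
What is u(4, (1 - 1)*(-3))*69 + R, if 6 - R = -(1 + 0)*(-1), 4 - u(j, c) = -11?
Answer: 1040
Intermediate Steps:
u(j, c) = 15 (u(j, c) = 4 - 1*(-11) = 4 + 11 = 15)
R = 5 (R = 6 - (-1)*(1 + 0)*(-1) = 6 - (-1)*1*(-1) = 6 - (-1)*(-1) = 6 - 1*1 = 6 - 1 = 5)
u(4, (1 - 1)*(-3))*69 + R = 15*69 + 5 = 1035 + 5 = 1040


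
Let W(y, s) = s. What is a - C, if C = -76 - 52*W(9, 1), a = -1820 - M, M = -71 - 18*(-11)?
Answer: -1819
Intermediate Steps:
M = 127 (M = -71 + 198 = 127)
a = -1947 (a = -1820 - 1*127 = -1820 - 127 = -1947)
C = -128 (C = -76 - 52*1 = -76 - 52 = -128)
a - C = -1947 - 1*(-128) = -1947 + 128 = -1819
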